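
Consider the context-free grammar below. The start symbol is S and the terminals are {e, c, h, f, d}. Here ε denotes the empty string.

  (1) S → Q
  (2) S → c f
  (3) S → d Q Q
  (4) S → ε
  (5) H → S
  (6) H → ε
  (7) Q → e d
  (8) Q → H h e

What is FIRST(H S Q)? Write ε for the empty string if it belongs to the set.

FIRST(S) = {ε, c, d, e, h}  (via Q)
FIRST(H) = {ε, c, d, e, h}  (via S)
FIRST(Q) = {c, d, e, h}  (via H h e)
FIRST(H S Q): take FIRST of each symbol in turn, carrying on past any symbol whose FIRST contains ε; result {c, d, e, h}.

{c, d, e, h}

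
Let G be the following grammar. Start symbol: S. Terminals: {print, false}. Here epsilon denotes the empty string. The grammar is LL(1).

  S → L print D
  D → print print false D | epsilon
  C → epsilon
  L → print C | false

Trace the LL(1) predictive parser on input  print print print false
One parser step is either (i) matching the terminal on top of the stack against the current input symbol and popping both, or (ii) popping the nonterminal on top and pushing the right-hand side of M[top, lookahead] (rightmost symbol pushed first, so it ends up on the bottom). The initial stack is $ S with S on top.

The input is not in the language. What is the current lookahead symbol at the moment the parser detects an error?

false

step 1: stack=$ S  input=print print print false $  — expand S → L print D
step 2: stack=$ D print L  input=print print print false $  — expand L → print C
step 3: stack=$ D print C print  input=print print print false $  — match print
step 4: stack=$ D print C  input=print print false $  — expand C → epsilon
step 5: stack=$ D print  input=print print false $  — match print
step 6: stack=$ D  input=print false $  — expand D → print print false D
step 7: stack=$ D false print print  input=print false $  — match print
step 8: stack=$ D false print  input=false $  — error: top is terminal print but lookahead is false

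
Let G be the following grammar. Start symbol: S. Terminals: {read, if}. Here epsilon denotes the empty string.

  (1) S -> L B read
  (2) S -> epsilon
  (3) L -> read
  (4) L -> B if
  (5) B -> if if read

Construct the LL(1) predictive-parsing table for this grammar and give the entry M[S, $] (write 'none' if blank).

FIRST(B): from B->if if read we get {if}. So FIRST(B) = {if}.
FIRST(L): from L->read we get {read}; from L->B if we get {if}. So FIRST(L) = {if, read}.
FIRST(S): from S->L B read we get {if, read}; from S->epsilon we get {epsilon}. So FIRST(S) = {epsilon, if, read}.
FOLLOW(S) includes $ since S is the start symbol.
FOLLOW(S): S appears on no right-hand side. Thus FOLLOW(S) = {$}.
For S -> L B read: FIRST(L B read) = {if, read}, so it goes in M[S, t] for t ∈ {if, read}.
For S -> epsilon: FIRST(epsilon) = {epsilon}, so it goes in M[S, t] for t ∈ {}; since epsilon ∈ FIRST, also for every t ∈ FOLLOW(S) = {$}.

S -> epsilon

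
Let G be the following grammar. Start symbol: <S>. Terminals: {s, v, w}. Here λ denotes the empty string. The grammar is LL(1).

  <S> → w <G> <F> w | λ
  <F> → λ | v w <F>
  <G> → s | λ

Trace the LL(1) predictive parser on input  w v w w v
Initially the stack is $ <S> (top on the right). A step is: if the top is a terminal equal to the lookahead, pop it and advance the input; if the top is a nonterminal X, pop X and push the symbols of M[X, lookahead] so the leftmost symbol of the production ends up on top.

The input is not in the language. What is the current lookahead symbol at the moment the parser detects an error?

     Stack          Input        Action
  1  $ <S>          w v w w v $  expand <S> → w <G> <F> w
  2  $ w <F> <G> w  w v w w v $  match w
  3  $ w <F> <G>    v w w v $    expand <G> → λ
  4  $ w <F>        v w w v $    expand <F> → v w <F>
  5  $ w <F> w v    v w w v $    match v
  6  $ w <F> w      w w v $      match w
  7  $ w <F>        w v $        expand <F> → λ
  8  $ w            w v $        match w
  9  $              v $          error: stack empty but input remains

v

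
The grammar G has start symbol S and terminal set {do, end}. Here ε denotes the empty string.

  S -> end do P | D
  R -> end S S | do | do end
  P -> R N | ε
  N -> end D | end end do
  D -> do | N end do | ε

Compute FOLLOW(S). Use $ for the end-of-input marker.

{$, do, end}

FIRST(R) = {do, end}
FIRST(N) = {end}
FIRST(P) = {ε, do, end}  (via R N)
FIRST(D) = {ε, do, end}  (via N end do)
FIRST(S) = {ε, do, end}  (via D)
FOLLOW(S) includes $ since S is the start symbol.
FOLLOW(R): in P->R N, R is followed by N with FIRST {end}. Thus FOLLOW(R) = {end}.
FOLLOW(S): in R->end S S (occurrence 1), S is followed by S with FIRST {ε, do, end}; in R->end S S (occurrence 1), the suffix after S is nullable, so FOLLOW(S) ⊇ FOLLOW(R) = {end}; in R->end S S (occurrence 2), the suffix after S is empty, so FOLLOW(S) ⊇ FOLLOW(R) = {end}. Thus FOLLOW(S) = {$, do, end}.
FOLLOW(P): in S->end do P, the suffix after P is empty, so FOLLOW(P) ⊇ FOLLOW(S) = {$, do, end}. Thus FOLLOW(P) = {$, do, end}.
FOLLOW(N): in P->R N, the suffix after N is empty, so FOLLOW(N) ⊇ FOLLOW(P) = {$, do, end}; in D->N end do, N is followed by end do with FIRST {end}. Thus FOLLOW(N) = {$, do, end}.
FOLLOW(D): in S->D, the suffix after D is empty, so FOLLOW(D) ⊇ FOLLOW(S) = {$, do, end}; in N->end D, the suffix after D is empty, so FOLLOW(D) ⊇ FOLLOW(N) = {$, do, end}. Thus FOLLOW(D) = {$, do, end}.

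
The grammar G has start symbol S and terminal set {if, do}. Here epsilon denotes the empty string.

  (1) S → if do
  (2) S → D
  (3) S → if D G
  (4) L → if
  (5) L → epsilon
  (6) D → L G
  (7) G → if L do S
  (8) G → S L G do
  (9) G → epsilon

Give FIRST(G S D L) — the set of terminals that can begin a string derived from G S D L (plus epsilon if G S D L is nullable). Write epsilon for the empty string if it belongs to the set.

FIRST(L) = {epsilon, if}
FIRST(S) = {epsilon, do, if}  (via D)
FIRST(G) = {epsilon, do, if}  (via S L G do)
FIRST(D) = {epsilon, do, if}  (via L G)
FIRST(G S D L): take FIRST of each symbol in turn, carrying on past any symbol whose FIRST contains epsilon; result {epsilon, do, if}.

{epsilon, do, if}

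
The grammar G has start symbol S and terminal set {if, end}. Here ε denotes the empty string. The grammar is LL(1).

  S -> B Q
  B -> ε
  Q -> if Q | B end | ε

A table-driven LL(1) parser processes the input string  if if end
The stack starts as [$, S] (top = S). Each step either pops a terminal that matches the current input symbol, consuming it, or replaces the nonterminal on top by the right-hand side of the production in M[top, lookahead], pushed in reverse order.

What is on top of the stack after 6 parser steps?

step 1: stack=$ S  input=if if end $  — expand S -> B Q
step 2: stack=$ Q B  input=if if end $  — expand B -> ε
step 3: stack=$ Q  input=if if end $  — expand Q -> if Q
step 4: stack=$ Q if  input=if if end $  — match if
step 5: stack=$ Q  input=if end $  — expand Q -> if Q
step 6: stack=$ Q if  input=if end $  — match if
Stack after step 6: $ Q (top = Q).

Q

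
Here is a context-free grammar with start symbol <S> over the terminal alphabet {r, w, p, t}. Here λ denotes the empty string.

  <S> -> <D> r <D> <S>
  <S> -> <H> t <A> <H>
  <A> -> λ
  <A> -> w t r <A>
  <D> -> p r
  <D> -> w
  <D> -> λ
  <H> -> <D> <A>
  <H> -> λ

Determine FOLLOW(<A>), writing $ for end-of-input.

FIRST(<A>) = {λ, w}
FIRST(<D>) = {λ, p, w}
FIRST(<H>) = {λ, p, w}  (via <D> <A>)
FIRST(<S>) = {p, r, t, w}  (via <D> r <D> <S>, <H> t <A> <H>)
FOLLOW(<S>) includes $ since <S> is the start symbol.
FOLLOW(<S>): in <S>-><D> r <D> <S>, the suffix after <S> is empty (adds nothing new). Thus FOLLOW(<S>) = {$}.
FOLLOW(<H>): in <S>-><H> t <A> <H> (occurrence 1), <H> is followed by t <A> <H> with FIRST {t}; in <S>-><H> t <A> <H> (occurrence 2), the suffix after <H> is empty, so FOLLOW(<H>) ⊇ FOLLOW(<S>) = {$}. Thus FOLLOW(<H>) = {$, t}.
FOLLOW(<A>): in <S>-><H> t <A> <H>, <A> is followed by <H> with FIRST {λ, p, w}; in <S>-><H> t <A> <H>, the suffix after <A> is nullable, so FOLLOW(<A>) ⊇ FOLLOW(<S>) = {$}; in <A>->w t r <A>, the suffix after <A> is empty (adds nothing new); in <H>-><D> <A>, the suffix after <A> is empty, so FOLLOW(<A>) ⊇ FOLLOW(<H>) = {$, t}. Thus FOLLOW(<A>) = {$, p, t, w}.
FOLLOW(<D>): in <S>-><D> r <D> <S> (occurrence 1), <D> is followed by r <D> <S> with FIRST {r}; in <S>-><D> r <D> <S> (occurrence 2), <D> is followed by <S> with FIRST {p, r, t, w}; in <H>-><D> <A>, <D> is followed by <A> with FIRST {λ, w}; in <H>-><D> <A>, the suffix after <D> is nullable, so FOLLOW(<D>) ⊇ FOLLOW(<H>) = {$, t}. Thus FOLLOW(<D>) = {$, p, r, t, w}.

{$, p, t, w}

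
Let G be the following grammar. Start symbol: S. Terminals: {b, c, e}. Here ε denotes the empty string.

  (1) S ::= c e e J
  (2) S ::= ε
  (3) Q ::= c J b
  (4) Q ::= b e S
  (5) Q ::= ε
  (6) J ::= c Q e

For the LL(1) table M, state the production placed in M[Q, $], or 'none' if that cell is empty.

none

FIRST(S): from S::=c e e J we get {c}; from S::=ε we get {ε}. So FIRST(S) = {ε, c}.
FIRST(Q): from Q::=c J b we get {c}; from Q::=b e S we get {b}; from Q::=ε we get {ε}. So FIRST(Q) = {ε, b, c}.
FIRST(J): from J::=c Q e we get {c}. So FIRST(J) = {c}.
FOLLOW(S) includes $ since S is the start symbol.
FOLLOW(Q): in J::=c Q e, Q is followed by e with FIRST {e}. Thus FOLLOW(Q) = {e}.
For Q ::= c J b: FIRST(c J b) = {c}, so it goes in M[Q, t] for t ∈ {c}.
For Q ::= b e S: FIRST(b e S) = {b}, so it goes in M[Q, t] for t ∈ {b}.
For Q ::= ε: FIRST(ε) = {ε}, so it goes in M[Q, t] for t ∈ {}; since ε ∈ FIRST, also for every t ∈ FOLLOW(Q) = {e}.
None of these place a production in M[Q, $].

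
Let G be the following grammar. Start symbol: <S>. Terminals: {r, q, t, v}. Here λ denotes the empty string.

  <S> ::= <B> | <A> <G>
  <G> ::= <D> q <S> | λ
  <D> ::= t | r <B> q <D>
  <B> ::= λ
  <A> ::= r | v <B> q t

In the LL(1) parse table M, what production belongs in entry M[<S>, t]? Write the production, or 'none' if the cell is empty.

none

FIRST(<D>): from <D>::=t we get {t}; from <D>::=r <B> q <D> we get {r}. So FIRST(<D>) = {r, t}.
FIRST(<B>): from <B>::=λ we get {λ}. So FIRST(<B>) = {λ}.
FIRST(<A>): from <A>::=r we get {r}; from <A>::=v <B> q t we get {v}. So FIRST(<A>) = {r, v}.
FIRST(<S>): from <S>::=<B> we get {λ}; from <S>::=<A> <G> we get {r, v}. So FIRST(<S>) = {λ, r, v}.
FIRST(<G>): from <G>::=<D> q <S> we get {r, t}; from <G>::=λ we get {λ}. So FIRST(<G>) = {λ, r, t}.
FOLLOW(<S>) includes $ since <S> is the start symbol.
FOLLOW(<S>): in <G>::=<D> q <S>, the suffix after <S> is empty, so FOLLOW(<S>) ⊇ FOLLOW(<G>) = {$}. Thus FOLLOW(<S>) = {$}.
FOLLOW(<G>): in <S>::=<A> <G>, the suffix after <G> is empty, so FOLLOW(<G>) ⊇ FOLLOW(<S>) = {$}. Thus FOLLOW(<G>) = {$}.
For <S> ::= <B>: FIRST(<B>) = {λ}, so it goes in M[<S>, t] for t ∈ {}; since λ ∈ FIRST, also for every t ∈ FOLLOW(<S>) = {$}.
For <S> ::= <A> <G>: FIRST(<A> <G>) = {r, v}, so it goes in M[<S>, t] for t ∈ {r, v}.
None of these place a production in M[<S>, t].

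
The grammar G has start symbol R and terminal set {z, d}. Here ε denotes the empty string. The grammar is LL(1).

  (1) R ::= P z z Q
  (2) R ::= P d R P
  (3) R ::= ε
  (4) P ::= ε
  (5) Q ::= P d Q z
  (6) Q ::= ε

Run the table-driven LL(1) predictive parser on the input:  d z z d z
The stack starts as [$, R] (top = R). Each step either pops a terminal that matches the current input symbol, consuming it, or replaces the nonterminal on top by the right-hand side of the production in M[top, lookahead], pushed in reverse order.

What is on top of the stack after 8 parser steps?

     Stack        Input        Action
  1  $ R          d z z d z $  expand R ::= P d R P
  2  $ P R d P    d z z d z $  expand P ::= ε
  3  $ P R d      d z z d z $  match d
  4  $ P R        z z d z $    expand R ::= P z z Q
  5  $ P Q z z P  z z d z $    expand P ::= ε
  6  $ P Q z z    z z d z $    match z
  7  $ P Q z      z d z $      match z
  8  $ P Q        d z $        expand Q ::= P d Q z
Stack after step 8: $ P z Q d P (top = P).

P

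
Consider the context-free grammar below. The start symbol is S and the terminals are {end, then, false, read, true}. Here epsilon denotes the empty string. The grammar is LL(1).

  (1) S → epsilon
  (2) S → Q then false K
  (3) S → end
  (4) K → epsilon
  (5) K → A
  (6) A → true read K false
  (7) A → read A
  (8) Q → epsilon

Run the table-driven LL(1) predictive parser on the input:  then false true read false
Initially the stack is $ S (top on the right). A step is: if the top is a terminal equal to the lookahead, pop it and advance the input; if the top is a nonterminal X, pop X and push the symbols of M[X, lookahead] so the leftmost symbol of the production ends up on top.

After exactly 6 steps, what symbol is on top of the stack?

     Stack             Input                         Action
  1  $ S               then false true read false $  expand S → Q then false K
  2  $ K false then Q  then false true read false $  expand Q → epsilon
  3  $ K false then    then false true read false $  match then
  4  $ K false         false true read false $       match false
  5  $ K               true read false $             expand K → A
  6  $ A               true read false $             expand A → true read K false
Stack after step 6: $ false K read true (top = true).

true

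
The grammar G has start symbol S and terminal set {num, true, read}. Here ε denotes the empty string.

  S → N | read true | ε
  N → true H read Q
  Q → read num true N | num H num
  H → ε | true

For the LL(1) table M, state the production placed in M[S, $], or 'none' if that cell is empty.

FIRST(N): from N→true H read Q we get {true}. So FIRST(N) = {true}.
FIRST(Q): from Q→read num true N we get {read}; from Q→num H num we get {num}. So FIRST(Q) = {num, read}.
FIRST(H): from H→ε we get {ε}; from H→true we get {true}. So FIRST(H) = {ε, true}.
FIRST(S): from S→N we get {true}; from S→read true we get {read}; from S→ε we get {ε}. So FIRST(S) = {ε, read, true}.
FOLLOW(S) includes $ since S is the start symbol.
FOLLOW(S): S appears on no right-hand side. Thus FOLLOW(S) = {$}.
For S → N: FIRST(N) = {true}, so it goes in M[S, t] for t ∈ {true}.
For S → read true: FIRST(read true) = {read}, so it goes in M[S, t] for t ∈ {read}.
For S → ε: FIRST(ε) = {ε}, so it goes in M[S, t] for t ∈ {}; since ε ∈ FIRST, also for every t ∈ FOLLOW(S) = {$}.

S → ε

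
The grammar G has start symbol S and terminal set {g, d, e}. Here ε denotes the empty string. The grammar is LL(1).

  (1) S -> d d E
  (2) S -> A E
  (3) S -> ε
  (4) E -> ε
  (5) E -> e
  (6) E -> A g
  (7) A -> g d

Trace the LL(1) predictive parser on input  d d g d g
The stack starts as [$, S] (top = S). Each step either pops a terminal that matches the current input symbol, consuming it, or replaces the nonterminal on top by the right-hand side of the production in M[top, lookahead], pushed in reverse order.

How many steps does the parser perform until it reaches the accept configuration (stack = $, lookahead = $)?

     Stack    Input        Action
  1  $ S      d d g d g $  expand S -> d d E
  2  $ E d d  d d g d g $  match d
  3  $ E d    d g d g $    match d
  4  $ E      g d g $      expand E -> A g
  5  $ g A    g d g $      expand A -> g d
  6  $ g d g  g d g $      match g
  7  $ g d    d g $        match d
  8  $ g      g $          match g
Accept reached after 8 steps.

8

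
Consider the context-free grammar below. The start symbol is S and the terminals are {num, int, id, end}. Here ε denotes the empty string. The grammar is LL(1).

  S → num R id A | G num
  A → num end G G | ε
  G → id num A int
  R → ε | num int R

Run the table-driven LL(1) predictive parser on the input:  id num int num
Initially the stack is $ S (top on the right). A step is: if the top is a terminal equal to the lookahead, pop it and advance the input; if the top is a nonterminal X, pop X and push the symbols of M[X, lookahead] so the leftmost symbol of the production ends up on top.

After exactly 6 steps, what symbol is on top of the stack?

step 1: stack=$ S  input=id num int num $  — expand S → G num
step 2: stack=$ num G  input=id num int num $  — expand G → id num A int
step 3: stack=$ num int A num id  input=id num int num $  — match id
step 4: stack=$ num int A num  input=num int num $  — match num
step 5: stack=$ num int A  input=int num $  — expand A → ε
step 6: stack=$ num int  input=int num $  — match int
Stack after step 6: $ num (top = num).

num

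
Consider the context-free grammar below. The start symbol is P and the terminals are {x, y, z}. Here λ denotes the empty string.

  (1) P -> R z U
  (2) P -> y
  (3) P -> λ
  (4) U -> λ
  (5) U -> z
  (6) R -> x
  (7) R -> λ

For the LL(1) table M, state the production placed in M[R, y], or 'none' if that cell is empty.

FIRST(U) = {λ, z}
FIRST(R) = {λ, x}
FIRST(P) = {λ, x, y, z}  (via R z U)
FOLLOW(P) includes $ since P is the start symbol.
FOLLOW(R): in P->R z U, R is followed by z U with FIRST {z}. Thus FOLLOW(R) = {z}.
For R -> x: FIRST(x) = {x}, so it goes in M[R, t] for t ∈ {x}.
For R -> λ: FIRST(λ) = {λ}, so it goes in M[R, t] for t ∈ {}; since λ ∈ FIRST, also for every t ∈ FOLLOW(R) = {z}.
None of these place a production in M[R, y].

none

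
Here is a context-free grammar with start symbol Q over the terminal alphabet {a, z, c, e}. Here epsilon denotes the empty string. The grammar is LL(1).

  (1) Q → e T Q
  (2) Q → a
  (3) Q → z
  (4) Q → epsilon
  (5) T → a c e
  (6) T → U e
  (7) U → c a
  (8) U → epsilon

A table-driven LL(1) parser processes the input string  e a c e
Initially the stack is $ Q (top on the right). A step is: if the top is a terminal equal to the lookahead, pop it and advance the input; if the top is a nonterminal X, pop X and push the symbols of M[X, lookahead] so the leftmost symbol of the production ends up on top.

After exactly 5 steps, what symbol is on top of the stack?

     Stack      Input      Action
  1  $ Q        e a c e $  expand Q → e T Q
  2  $ Q T e    e a c e $  match e
  3  $ Q T      a c e $    expand T → a c e
  4  $ Q e c a  a c e $    match a
  5  $ Q e c    c e $      match c
Stack after step 5: $ Q e (top = e).

e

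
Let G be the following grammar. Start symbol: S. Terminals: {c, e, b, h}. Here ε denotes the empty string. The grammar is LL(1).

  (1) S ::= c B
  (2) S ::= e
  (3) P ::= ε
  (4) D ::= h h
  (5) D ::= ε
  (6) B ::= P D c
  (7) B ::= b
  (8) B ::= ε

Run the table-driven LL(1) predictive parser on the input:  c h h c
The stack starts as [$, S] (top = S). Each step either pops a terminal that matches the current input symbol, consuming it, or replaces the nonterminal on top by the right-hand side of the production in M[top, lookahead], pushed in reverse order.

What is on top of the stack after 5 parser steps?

step 1: stack=$ S  input=c h h c $  — expand S ::= c B
step 2: stack=$ B c  input=c h h c $  — match c
step 3: stack=$ B  input=h h c $  — expand B ::= P D c
step 4: stack=$ c D P  input=h h c $  — expand P ::= ε
step 5: stack=$ c D  input=h h c $  — expand D ::= h h
Stack after step 5: $ c h h (top = h).

h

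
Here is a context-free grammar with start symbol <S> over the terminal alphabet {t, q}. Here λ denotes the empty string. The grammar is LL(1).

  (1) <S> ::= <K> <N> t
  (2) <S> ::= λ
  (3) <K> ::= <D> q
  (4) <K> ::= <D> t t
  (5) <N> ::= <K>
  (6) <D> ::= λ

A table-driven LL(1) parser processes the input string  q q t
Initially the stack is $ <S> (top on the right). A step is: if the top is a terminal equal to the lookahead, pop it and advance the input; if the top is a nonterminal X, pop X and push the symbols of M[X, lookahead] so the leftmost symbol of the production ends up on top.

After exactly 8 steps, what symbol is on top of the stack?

t

step 1: stack=$ <S>  input=q q t $  — expand <S> ::= <K> <N> t
step 2: stack=$ t <N> <K>  input=q q t $  — expand <K> ::= <D> q
step 3: stack=$ t <N> q <D>  input=q q t $  — expand <D> ::= λ
step 4: stack=$ t <N> q  input=q q t $  — match q
step 5: stack=$ t <N>  input=q t $  — expand <N> ::= <K>
step 6: stack=$ t <K>  input=q t $  — expand <K> ::= <D> q
step 7: stack=$ t q <D>  input=q t $  — expand <D> ::= λ
step 8: stack=$ t q  input=q t $  — match q
Stack after step 8: $ t (top = t).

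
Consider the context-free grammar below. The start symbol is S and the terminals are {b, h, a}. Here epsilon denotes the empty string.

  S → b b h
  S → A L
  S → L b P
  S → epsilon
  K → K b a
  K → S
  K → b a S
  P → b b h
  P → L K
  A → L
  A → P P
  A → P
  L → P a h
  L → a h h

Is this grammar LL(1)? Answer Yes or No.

FIRST(S) = {epsilon, a, b}
FIRST(K) = {epsilon, a, b}
FIRST(P) = {a, b}
FIRST(A) = {a, b}
FIRST(L) = {a, b}
FOLLOW(S) = {$, a, b}
FOLLOW(K) = {$, a, b}
FOLLOW(P) = {$, a, b}
FOLLOW(A) = {a, b}
FOLLOW(L) = {$, a, b}
Cell M[A, a] receives both A → L and A → P P and A → P — the grammar is not LL(1).

No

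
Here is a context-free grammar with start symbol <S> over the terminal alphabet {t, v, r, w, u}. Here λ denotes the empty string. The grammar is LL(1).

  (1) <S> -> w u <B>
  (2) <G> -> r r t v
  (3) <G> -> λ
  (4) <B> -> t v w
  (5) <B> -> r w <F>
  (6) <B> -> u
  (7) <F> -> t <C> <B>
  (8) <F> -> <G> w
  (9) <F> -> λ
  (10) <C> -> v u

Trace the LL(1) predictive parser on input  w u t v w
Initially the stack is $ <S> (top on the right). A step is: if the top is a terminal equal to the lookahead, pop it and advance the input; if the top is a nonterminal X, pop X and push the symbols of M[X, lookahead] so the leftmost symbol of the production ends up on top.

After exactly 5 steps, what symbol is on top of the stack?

step 1: stack=$ <S>  input=w u t v w $  — expand <S> -> w u <B>
step 2: stack=$ <B> u w  input=w u t v w $  — match w
step 3: stack=$ <B> u  input=u t v w $  — match u
step 4: stack=$ <B>  input=t v w $  — expand <B> -> t v w
step 5: stack=$ w v t  input=t v w $  — match t
Stack after step 5: $ w v (top = v).

v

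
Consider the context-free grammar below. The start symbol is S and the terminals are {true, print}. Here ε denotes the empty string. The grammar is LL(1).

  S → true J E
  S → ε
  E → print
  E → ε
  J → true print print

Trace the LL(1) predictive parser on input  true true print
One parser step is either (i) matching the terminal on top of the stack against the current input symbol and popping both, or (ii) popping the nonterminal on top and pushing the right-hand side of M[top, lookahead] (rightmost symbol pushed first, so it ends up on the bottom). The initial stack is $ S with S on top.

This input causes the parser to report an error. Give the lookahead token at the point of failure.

$

step 1: stack=$ S  input=true true print $  — expand S → true J E
step 2: stack=$ E J true  input=true true print $  — match true
step 3: stack=$ E J  input=true print $  — expand J → true print print
step 4: stack=$ E print print true  input=true print $  — match true
step 5: stack=$ E print print  input=print $  — match print
step 6: stack=$ E print  input=$  — error: top is terminal print but lookahead is $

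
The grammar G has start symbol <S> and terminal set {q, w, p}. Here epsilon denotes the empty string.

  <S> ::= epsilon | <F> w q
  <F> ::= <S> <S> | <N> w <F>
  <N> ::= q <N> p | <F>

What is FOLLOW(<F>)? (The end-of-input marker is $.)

{p, w}

FIRST(<S>): from <S>::=epsilon we get {epsilon}; from <S>::=<F> w q we get {q, w}. So FIRST(<S>) = {epsilon, q, w}.
FIRST(<F>): from <F>::=<S> <S> we get {epsilon, q, w}; from <F>::=<N> w <F> we get {q, w}. So FIRST(<F>) = {epsilon, q, w}.
FIRST(<N>): from <N>::=q <N> p we get {q}; from <N>::=<F> we get {epsilon, q, w}. So FIRST(<N>) = {epsilon, q, w}.
FOLLOW(<S>) includes $ since <S> is the start symbol.
FOLLOW(<N>): in <F>::=<N> w <F>, <N> is followed by w <F> with FIRST {w}; in <N>::=q <N> p, <N> is followed by p with FIRST {p}. Thus FOLLOW(<N>) = {p, w}.
FOLLOW(<F>): in <S>::=<F> w q, <F> is followed by w q with FIRST {w}; in <F>::=<N> w <F>, the suffix after <F> is empty (adds nothing new); in <N>::=<F>, the suffix after <F> is empty, so FOLLOW(<F>) ⊇ FOLLOW(<N>) = {p, w}. Thus FOLLOW(<F>) = {p, w}.
FOLLOW(<S>): in <F>::=<S> <S> (occurrence 1), <S> is followed by <S> with FIRST {epsilon, q, w}; in <F>::=<S> <S> (occurrence 1), the suffix after <S> is nullable, so FOLLOW(<S>) ⊇ FOLLOW(<F>) = {p, w}; in <F>::=<S> <S> (occurrence 2), the suffix after <S> is empty, so FOLLOW(<S>) ⊇ FOLLOW(<F>) = {p, w}. Thus FOLLOW(<S>) = {$, p, q, w}.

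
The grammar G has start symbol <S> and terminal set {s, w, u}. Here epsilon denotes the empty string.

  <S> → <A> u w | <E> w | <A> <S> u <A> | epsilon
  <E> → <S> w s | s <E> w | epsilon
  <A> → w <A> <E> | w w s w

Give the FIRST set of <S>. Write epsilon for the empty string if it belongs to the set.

{epsilon, s, w}

FIRST(<A>): from <A>→w <A> <E> we get {w}; from <A>→w w s w we get {w}. So FIRST(<A>) = {w}.
FIRST(<S>): from <S>→<A> u w we get {w}; from <S>→<E> w we get {s, w}; from <S>→<A> <S> u <A> we get {w}; from <S>→epsilon we get {epsilon}. So FIRST(<S>) = {epsilon, s, w}.
FIRST(<E>): from <E>→<S> w s we get {s, w}; from <E>→s <E> w we get {s}; from <E>→epsilon we get {epsilon}. So FIRST(<E>) = {epsilon, s, w}.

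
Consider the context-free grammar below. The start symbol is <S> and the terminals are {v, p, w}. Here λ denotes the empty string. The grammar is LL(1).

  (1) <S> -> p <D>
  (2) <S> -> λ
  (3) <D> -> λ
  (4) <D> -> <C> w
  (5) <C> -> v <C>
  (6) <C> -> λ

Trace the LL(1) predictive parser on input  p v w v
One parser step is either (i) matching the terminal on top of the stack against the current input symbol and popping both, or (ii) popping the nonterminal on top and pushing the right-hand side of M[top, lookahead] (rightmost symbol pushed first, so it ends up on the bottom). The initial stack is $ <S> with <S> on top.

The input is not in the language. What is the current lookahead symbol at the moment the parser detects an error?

     Stack      Input      Action
  1  $ <S>      p v w v $  expand <S> -> p <D>
  2  $ <D> p    p v w v $  match p
  3  $ <D>      v w v $    expand <D> -> <C> w
  4  $ w <C>    v w v $    expand <C> -> v <C>
  5  $ w <C> v  v w v $    match v
  6  $ w <C>    w v $      expand <C> -> λ
  7  $ w        w v $      match w
  8  $          v $        error: stack empty but input remains

v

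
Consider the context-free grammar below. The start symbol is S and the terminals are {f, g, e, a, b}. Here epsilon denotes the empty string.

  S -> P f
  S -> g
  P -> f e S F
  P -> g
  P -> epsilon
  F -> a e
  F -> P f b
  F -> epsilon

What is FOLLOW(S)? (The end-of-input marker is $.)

FIRST(P): from P->f e S F we get {f}; from P->g we get {g}; from P->epsilon we get {epsilon}. So FIRST(P) = {epsilon, f, g}.
FIRST(S): from S->P f we get {f, g}; from S->g we get {g}. So FIRST(S) = {f, g}.
FIRST(F): from F->a e we get {a}; from F->P f b we get {f, g}; from F->epsilon we get {epsilon}. So FIRST(F) = {epsilon, a, f, g}.
FOLLOW(S) includes $ since S is the start symbol.
FOLLOW(P): in S->P f, P is followed by f with FIRST {f}; in F->P f b, P is followed by f b with FIRST {f}. Thus FOLLOW(P) = {f}.
FOLLOW(S): in P->f e S F, S is followed by F with FIRST {epsilon, a, f, g}; in P->f e S F, the suffix after S is nullable, so FOLLOW(S) ⊇ FOLLOW(P) = {f}. Thus FOLLOW(S) = {$, a, f, g}.
FOLLOW(F): in P->f e S F, the suffix after F is empty, so FOLLOW(F) ⊇ FOLLOW(P) = {f}. Thus FOLLOW(F) = {f}.

{$, a, f, g}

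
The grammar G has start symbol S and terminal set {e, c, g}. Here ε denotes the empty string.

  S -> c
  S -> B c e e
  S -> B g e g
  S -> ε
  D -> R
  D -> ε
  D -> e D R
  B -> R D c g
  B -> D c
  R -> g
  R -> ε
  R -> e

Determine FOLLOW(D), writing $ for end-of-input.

FIRST(R) = {ε, e, g}
FIRST(D) = {ε, e, g}  (via R)
FIRST(B) = {c, e, g}  (via R D c g, D c)
FIRST(S) = {ε, c, e, g}  (via B c e e, B g e g)
FOLLOW(S) includes $ since S is the start symbol.
FOLLOW(S): S appears on no right-hand side. Thus FOLLOW(S) = {$}.
FOLLOW(D): in D->e D R, D is followed by R with FIRST {ε, e, g}; in D->e D R, the suffix after D is nullable (adds nothing new); in B->R D c g, D is followed by c g with FIRST {c}; in B->D c, D is followed by c with FIRST {c}. Thus FOLLOW(D) = {c, e, g}.
FOLLOW(B): in S->B c e e, B is followed by c e e with FIRST {c}; in S->B g e g, B is followed by g e g with FIRST {g}. Thus FOLLOW(B) = {c, g}.
FOLLOW(R): in D->R, the suffix after R is empty, so FOLLOW(R) ⊇ FOLLOW(D) = {c, e, g}; in D->e D R, the suffix after R is empty, so FOLLOW(R) ⊇ FOLLOW(D) = {c, e, g}; in B->R D c g, R is followed by D c g with FIRST {c, e, g}. Thus FOLLOW(R) = {c, e, g}.

{c, e, g}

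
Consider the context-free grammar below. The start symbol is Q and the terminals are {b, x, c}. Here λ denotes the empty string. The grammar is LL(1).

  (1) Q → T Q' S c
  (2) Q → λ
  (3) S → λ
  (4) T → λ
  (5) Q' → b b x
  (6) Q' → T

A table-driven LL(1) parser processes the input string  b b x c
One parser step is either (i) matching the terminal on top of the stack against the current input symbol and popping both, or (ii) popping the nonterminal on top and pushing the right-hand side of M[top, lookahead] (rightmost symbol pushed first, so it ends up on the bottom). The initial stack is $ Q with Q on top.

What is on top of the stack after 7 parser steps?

c

step 1: stack=$ Q  input=b b x c $  — expand Q → T Q' S c
step 2: stack=$ c S Q' T  input=b b x c $  — expand T → λ
step 3: stack=$ c S Q'  input=b b x c $  — expand Q' → b b x
step 4: stack=$ c S x b b  input=b b x c $  — match b
step 5: stack=$ c S x b  input=b x c $  — match b
step 6: stack=$ c S x  input=x c $  — match x
step 7: stack=$ c S  input=c $  — expand S → λ
Stack after step 7: $ c (top = c).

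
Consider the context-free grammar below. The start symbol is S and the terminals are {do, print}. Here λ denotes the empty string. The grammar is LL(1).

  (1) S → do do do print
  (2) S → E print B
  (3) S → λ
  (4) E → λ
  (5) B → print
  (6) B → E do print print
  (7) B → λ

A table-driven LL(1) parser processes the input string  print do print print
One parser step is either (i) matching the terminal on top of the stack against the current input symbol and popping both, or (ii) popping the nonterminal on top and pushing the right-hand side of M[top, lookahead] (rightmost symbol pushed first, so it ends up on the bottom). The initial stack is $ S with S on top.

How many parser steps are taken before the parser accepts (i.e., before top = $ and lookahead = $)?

8

step 1: stack=$ S  input=print do print print $  — expand S → E print B
step 2: stack=$ B print E  input=print do print print $  — expand E → λ
step 3: stack=$ B print  input=print do print print $  — match print
step 4: stack=$ B  input=do print print $  — expand B → E do print print
step 5: stack=$ print print do E  input=do print print $  — expand E → λ
step 6: stack=$ print print do  input=do print print $  — match do
step 7: stack=$ print print  input=print print $  — match print
step 8: stack=$ print  input=print $  — match print
Accept reached after 8 steps.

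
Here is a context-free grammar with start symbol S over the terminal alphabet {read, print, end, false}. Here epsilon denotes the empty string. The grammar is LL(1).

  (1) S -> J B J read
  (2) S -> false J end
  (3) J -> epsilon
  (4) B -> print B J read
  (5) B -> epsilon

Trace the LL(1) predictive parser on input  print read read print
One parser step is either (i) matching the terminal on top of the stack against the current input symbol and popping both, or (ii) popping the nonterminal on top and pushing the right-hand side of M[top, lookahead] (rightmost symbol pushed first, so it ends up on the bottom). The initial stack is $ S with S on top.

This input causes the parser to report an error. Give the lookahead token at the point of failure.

      Stack                    Input                    Action
   1  $ S                      print read read print $  expand S -> J B J read
   2  $ read J B J             print read read print $  expand J -> epsilon
   3  $ read J B               print read read print $  expand B -> print B J read
   4  $ read J read J B print  print read read print $  match print
   5  $ read J read J B        read read print $        expand B -> epsilon
   6  $ read J read J          read read print $        expand J -> epsilon
   7  $ read J read            read read print $        match read
   8  $ read J                 read print $             expand J -> epsilon
   9  $ read                   read print $             match read
  10  $                        print $                  error: stack empty but input remains

print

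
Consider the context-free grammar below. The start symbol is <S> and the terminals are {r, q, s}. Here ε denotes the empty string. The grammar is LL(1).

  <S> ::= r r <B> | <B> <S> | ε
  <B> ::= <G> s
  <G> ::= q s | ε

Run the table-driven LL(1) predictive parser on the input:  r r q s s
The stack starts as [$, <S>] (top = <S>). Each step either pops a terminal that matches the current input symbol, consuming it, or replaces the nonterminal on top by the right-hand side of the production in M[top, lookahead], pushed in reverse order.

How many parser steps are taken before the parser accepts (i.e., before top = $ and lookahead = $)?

     Stack      Input        Action
  1  $ <S>      r r q s s $  expand <S> ::= r r <B>
  2  $ <B> r r  r r q s s $  match r
  3  $ <B> r    r q s s $    match r
  4  $ <B>      q s s $      expand <B> ::= <G> s
  5  $ s <G>    q s s $      expand <G> ::= q s
  6  $ s s q    q s s $      match q
  7  $ s s      s s $        match s
  8  $ s        s $          match s
Accept reached after 8 steps.

8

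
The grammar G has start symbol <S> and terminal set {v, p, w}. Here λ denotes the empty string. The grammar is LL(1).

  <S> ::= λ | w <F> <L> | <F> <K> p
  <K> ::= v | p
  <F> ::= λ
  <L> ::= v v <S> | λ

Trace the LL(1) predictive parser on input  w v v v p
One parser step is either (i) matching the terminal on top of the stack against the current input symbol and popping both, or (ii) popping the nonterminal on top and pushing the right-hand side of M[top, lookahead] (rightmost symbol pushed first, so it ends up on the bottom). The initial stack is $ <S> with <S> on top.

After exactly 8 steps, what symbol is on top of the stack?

     Stack        Input        Action
  1  $ <S>        w v v v p $  expand <S> ::= w <F> <L>
  2  $ <L> <F> w  w v v v p $  match w
  3  $ <L> <F>    v v v p $    expand <F> ::= λ
  4  $ <L>        v v v p $    expand <L> ::= v v <S>
  5  $ <S> v v    v v v p $    match v
  6  $ <S> v      v v p $      match v
  7  $ <S>        v p $        expand <S> ::= <F> <K> p
  8  $ p <K> <F>  v p $        expand <F> ::= λ
Stack after step 8: $ p <K> (top = <K>).

<K>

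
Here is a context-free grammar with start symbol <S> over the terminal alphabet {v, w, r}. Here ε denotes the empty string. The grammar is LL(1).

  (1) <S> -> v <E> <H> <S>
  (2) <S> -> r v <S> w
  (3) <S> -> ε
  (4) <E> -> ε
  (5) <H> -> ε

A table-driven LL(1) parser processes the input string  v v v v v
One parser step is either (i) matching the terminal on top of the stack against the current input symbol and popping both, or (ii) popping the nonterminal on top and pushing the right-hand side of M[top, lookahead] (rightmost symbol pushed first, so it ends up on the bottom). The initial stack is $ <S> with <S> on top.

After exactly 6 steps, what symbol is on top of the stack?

<E>

step 1: stack=$ <S>  input=v v v v v $  — expand <S> -> v <E> <H> <S>
step 2: stack=$ <S> <H> <E> v  input=v v v v v $  — match v
step 3: stack=$ <S> <H> <E>  input=v v v v $  — expand <E> -> ε
step 4: stack=$ <S> <H>  input=v v v v $  — expand <H> -> ε
step 5: stack=$ <S>  input=v v v v $  — expand <S> -> v <E> <H> <S>
step 6: stack=$ <S> <H> <E> v  input=v v v v $  — match v
Stack after step 6: $ <S> <H> <E> (top = <E>).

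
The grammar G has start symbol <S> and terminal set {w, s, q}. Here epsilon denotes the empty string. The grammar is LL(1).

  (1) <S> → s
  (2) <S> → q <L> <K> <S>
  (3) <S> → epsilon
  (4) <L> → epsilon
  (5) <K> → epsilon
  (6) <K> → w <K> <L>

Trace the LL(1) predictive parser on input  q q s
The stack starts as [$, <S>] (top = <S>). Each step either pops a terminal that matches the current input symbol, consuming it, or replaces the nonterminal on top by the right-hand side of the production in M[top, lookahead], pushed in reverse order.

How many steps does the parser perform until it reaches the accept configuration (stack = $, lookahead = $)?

step 1: stack=$ <S>  input=q q s $  — expand <S> → q <L> <K> <S>
step 2: stack=$ <S> <K> <L> q  input=q q s $  — match q
step 3: stack=$ <S> <K> <L>  input=q s $  — expand <L> → epsilon
step 4: stack=$ <S> <K>  input=q s $  — expand <K> → epsilon
step 5: stack=$ <S>  input=q s $  — expand <S> → q <L> <K> <S>
step 6: stack=$ <S> <K> <L> q  input=q s $  — match q
step 7: stack=$ <S> <K> <L>  input=s $  — expand <L> → epsilon
step 8: stack=$ <S> <K>  input=s $  — expand <K> → epsilon
step 9: stack=$ <S>  input=s $  — expand <S> → s
step 10: stack=$ s  input=s $  — match s
Accept reached after 10 steps.

10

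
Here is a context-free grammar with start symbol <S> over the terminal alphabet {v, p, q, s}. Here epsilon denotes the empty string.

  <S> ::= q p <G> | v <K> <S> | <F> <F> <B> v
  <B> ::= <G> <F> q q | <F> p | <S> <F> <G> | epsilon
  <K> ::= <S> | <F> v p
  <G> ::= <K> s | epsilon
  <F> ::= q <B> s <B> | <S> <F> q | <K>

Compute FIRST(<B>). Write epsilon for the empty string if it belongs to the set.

{epsilon, q, v}

FIRST(<S>) = {q, v}  (via <F> <F> <B> v)
FIRST(<B>) = {epsilon, q, v}  (via <G> <F> q q, <F> p, <S> <F> <G>)
FIRST(<K>) = {q, v}  (via <S>, <F> v p)
FIRST(<G>) = {epsilon, q, v}  (via <K> s)
FIRST(<F>) = {q, v}  (via <S> <F> q, <K>)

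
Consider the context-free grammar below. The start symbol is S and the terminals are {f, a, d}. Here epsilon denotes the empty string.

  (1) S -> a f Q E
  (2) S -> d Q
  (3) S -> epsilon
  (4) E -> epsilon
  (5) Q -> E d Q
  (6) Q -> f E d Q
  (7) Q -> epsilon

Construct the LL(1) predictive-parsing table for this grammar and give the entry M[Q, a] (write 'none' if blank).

none

FIRST(S): from S->a f Q E we get {a}; from S->d Q we get {d}; from S->epsilon we get {epsilon}. So FIRST(S) = {epsilon, a, d}.
FIRST(E): from E->epsilon we get {epsilon}. So FIRST(E) = {epsilon}.
FIRST(Q): from Q->E d Q we get {d}; from Q->f E d Q we get {f}; from Q->epsilon we get {epsilon}. So FIRST(Q) = {epsilon, d, f}.
FOLLOW(S) includes $ since S is the start symbol.
FOLLOW(S): S appears on no right-hand side. Thus FOLLOW(S) = {$}.
FOLLOW(Q): in S->a f Q E, Q is followed by E with FIRST {epsilon}; in S->a f Q E, the suffix after Q is nullable, so FOLLOW(Q) ⊇ FOLLOW(S) = {$}; in S->d Q, the suffix after Q is empty, so FOLLOW(Q) ⊇ FOLLOW(S) = {$}; in Q->E d Q, the suffix after Q is empty (adds nothing new); in Q->f E d Q, the suffix after Q is empty (adds nothing new). Thus FOLLOW(Q) = {$}.
For Q -> E d Q: FIRST(E d Q) = {d}, so it goes in M[Q, t] for t ∈ {d}.
For Q -> f E d Q: FIRST(f E d Q) = {f}, so it goes in M[Q, t] for t ∈ {f}.
For Q -> epsilon: FIRST(epsilon) = {epsilon}, so it goes in M[Q, t] for t ∈ {}; since epsilon ∈ FIRST, also for every t ∈ FOLLOW(Q) = {$}.
None of these place a production in M[Q, a].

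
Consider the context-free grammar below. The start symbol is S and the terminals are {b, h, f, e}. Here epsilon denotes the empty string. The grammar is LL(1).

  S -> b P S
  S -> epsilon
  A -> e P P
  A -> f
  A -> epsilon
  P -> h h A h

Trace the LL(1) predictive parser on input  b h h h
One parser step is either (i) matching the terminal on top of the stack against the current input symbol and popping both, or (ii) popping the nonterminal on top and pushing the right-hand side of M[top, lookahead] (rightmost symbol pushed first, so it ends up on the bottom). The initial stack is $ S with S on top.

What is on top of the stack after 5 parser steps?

A

     Stack        Input      Action
  1  $ S          b h h h $  expand S -> b P S
  2  $ S P b      b h h h $  match b
  3  $ S P        h h h $    expand P -> h h A h
  4  $ S h A h h  h h h $    match h
  5  $ S h A h    h h $      match h
Stack after step 5: $ S h A (top = A).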